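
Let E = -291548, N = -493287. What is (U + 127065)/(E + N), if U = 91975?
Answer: -43808/156967 ≈ -0.27909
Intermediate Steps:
(U + 127065)/(E + N) = (91975 + 127065)/(-291548 - 493287) = 219040/(-784835) = 219040*(-1/784835) = -43808/156967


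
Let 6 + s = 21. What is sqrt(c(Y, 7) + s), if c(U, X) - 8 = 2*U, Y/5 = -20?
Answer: I*sqrt(177) ≈ 13.304*I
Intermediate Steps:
Y = -100 (Y = 5*(-20) = -100)
s = 15 (s = -6 + 21 = 15)
c(U, X) = 8 + 2*U
sqrt(c(Y, 7) + s) = sqrt((8 + 2*(-100)) + 15) = sqrt((8 - 200) + 15) = sqrt(-192 + 15) = sqrt(-177) = I*sqrt(177)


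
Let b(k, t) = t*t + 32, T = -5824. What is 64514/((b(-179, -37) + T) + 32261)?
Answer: 32257/13919 ≈ 2.3175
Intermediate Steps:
b(k, t) = 32 + t² (b(k, t) = t² + 32 = 32 + t²)
64514/((b(-179, -37) + T) + 32261) = 64514/(((32 + (-37)²) - 5824) + 32261) = 64514/(((32 + 1369) - 5824) + 32261) = 64514/((1401 - 5824) + 32261) = 64514/(-4423 + 32261) = 64514/27838 = 64514*(1/27838) = 32257/13919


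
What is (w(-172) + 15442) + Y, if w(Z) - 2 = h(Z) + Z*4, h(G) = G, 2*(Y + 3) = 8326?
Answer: 18744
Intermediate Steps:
Y = 4160 (Y = -3 + (½)*8326 = -3 + 4163 = 4160)
w(Z) = 2 + 5*Z (w(Z) = 2 + (Z + Z*4) = 2 + (Z + 4*Z) = 2 + 5*Z)
(w(-172) + 15442) + Y = ((2 + 5*(-172)) + 15442) + 4160 = ((2 - 860) + 15442) + 4160 = (-858 + 15442) + 4160 = 14584 + 4160 = 18744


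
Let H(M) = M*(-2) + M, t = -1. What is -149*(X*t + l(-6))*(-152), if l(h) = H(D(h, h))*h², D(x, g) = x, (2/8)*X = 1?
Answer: 4801376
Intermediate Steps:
X = 4 (X = 4*1 = 4)
H(M) = -M (H(M) = -2*M + M = -M)
l(h) = -h³ (l(h) = (-h)*h² = -h³)
-149*(X*t + l(-6))*(-152) = -149*(4*(-1) - 1*(-6)³)*(-152) = -149*(-4 - 1*(-216))*(-152) = -149*(-4 + 216)*(-152) = -149*212*(-152) = -31588*(-152) = 4801376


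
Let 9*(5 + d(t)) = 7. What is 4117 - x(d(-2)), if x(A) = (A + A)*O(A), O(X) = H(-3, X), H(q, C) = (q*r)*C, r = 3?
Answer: 39941/9 ≈ 4437.9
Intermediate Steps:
d(t) = -38/9 (d(t) = -5 + (⅑)*7 = -5 + 7/9 = -38/9)
H(q, C) = 3*C*q (H(q, C) = (q*3)*C = (3*q)*C = 3*C*q)
O(X) = -9*X (O(X) = 3*X*(-3) = -9*X)
x(A) = -18*A² (x(A) = (A + A)*(-9*A) = (2*A)*(-9*A) = -18*A²)
4117 - x(d(-2)) = 4117 - (-18)*(-38/9)² = 4117 - (-18)*1444/81 = 4117 - 1*(-2888/9) = 4117 + 2888/9 = 39941/9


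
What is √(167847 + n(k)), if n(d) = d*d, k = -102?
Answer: √178251 ≈ 422.20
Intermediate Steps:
n(d) = d²
√(167847 + n(k)) = √(167847 + (-102)²) = √(167847 + 10404) = √178251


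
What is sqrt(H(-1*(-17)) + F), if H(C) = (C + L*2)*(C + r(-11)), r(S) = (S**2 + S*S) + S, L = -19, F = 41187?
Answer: sqrt(35979) ≈ 189.68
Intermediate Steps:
r(S) = S + 2*S**2 (r(S) = (S**2 + S**2) + S = 2*S**2 + S = S + 2*S**2)
H(C) = (-38 + C)*(231 + C) (H(C) = (C - 19*2)*(C - 11*(1 + 2*(-11))) = (C - 38)*(C - 11*(1 - 22)) = (-38 + C)*(C - 11*(-21)) = (-38 + C)*(C + 231) = (-38 + C)*(231 + C))
sqrt(H(-1*(-17)) + F) = sqrt((-8778 + (-1*(-17))**2 + 193*(-1*(-17))) + 41187) = sqrt((-8778 + 17**2 + 193*17) + 41187) = sqrt((-8778 + 289 + 3281) + 41187) = sqrt(-5208 + 41187) = sqrt(35979)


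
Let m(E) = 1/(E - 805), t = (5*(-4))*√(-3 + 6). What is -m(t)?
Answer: 161/129365 - 4*√3/129365 ≈ 0.0011910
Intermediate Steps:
t = -20*√3 ≈ -34.641
m(E) = 1/(-805 + E)
-m(t) = -1/(-805 - 20*√3)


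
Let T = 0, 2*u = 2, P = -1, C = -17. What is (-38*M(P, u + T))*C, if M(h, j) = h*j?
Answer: -646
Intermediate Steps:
u = 1 (u = (½)*2 = 1)
(-38*M(P, u + T))*C = -(-38)*(1 + 0)*(-17) = -(-38)*(-17) = -38*(-1)*(-17) = 38*(-17) = -646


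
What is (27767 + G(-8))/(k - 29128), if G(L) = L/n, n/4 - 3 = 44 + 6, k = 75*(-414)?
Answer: -1471649/3189434 ≈ -0.46141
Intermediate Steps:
k = -31050
n = 212 (n = 12 + 4*(44 + 6) = 12 + 4*50 = 12 + 200 = 212)
G(L) = L/212
(27767 + G(-8))/(k - 29128) = (27767 + (1/212)*(-8))/(-31050 - 29128) = (27767 - 2/53)/(-60178) = (1471649/53)*(-1/60178) = -1471649/3189434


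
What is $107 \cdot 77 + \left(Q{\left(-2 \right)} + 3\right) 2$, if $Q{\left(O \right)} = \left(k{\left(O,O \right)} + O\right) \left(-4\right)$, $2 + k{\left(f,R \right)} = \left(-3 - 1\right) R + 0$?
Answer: $8213$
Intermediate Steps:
$k{\left(f,R \right)} = -2 - 4 R$ ($k{\left(f,R \right)} = -2 + \left(\left(-3 - 1\right) R + 0\right) = -2 + \left(- 4 R + 0\right) = -2 - 4 R$)
$Q{\left(O \right)} = 8 + 12 O$ ($Q{\left(O \right)} = \left(\left(-2 - 4 O\right) + O\right) \left(-4\right) = \left(-2 - 3 O\right) \left(-4\right) = 8 + 12 O$)
$107 \cdot 77 + \left(Q{\left(-2 \right)} + 3\right) 2 = 107 \cdot 77 + \left(\left(8 + 12 \left(-2\right)\right) + 3\right) 2 = 8239 + \left(\left(8 - 24\right) + 3\right) 2 = 8239 + \left(-16 + 3\right) 2 = 8239 - 26 = 8213$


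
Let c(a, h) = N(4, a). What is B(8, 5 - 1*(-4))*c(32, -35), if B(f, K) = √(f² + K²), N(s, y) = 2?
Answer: 2*√145 ≈ 24.083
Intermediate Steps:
c(a, h) = 2
B(f, K) = √(K² + f²)
B(8, 5 - 1*(-4))*c(32, -35) = √((5 - 1*(-4))² + 8²)*2 = √((5 + 4)² + 64)*2 = √(9² + 64)*2 = √(81 + 64)*2 = √145*2 = 2*√145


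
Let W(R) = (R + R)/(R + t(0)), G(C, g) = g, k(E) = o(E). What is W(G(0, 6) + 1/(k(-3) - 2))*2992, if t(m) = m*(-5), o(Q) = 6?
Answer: 5984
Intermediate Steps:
k(E) = 6
t(m) = -5*m
W(R) = 2 (W(R) = (R + R)/(R - 5*0) = (2*R)/(R + 0) = (2*R)/R = 2)
W(G(0, 6) + 1/(k(-3) - 2))*2992 = 2*2992 = 5984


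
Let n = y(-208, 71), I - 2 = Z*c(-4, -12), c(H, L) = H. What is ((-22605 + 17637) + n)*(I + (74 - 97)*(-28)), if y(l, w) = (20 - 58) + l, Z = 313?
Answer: 3159684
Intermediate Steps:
I = -1250 (I = 2 + 313*(-4) = 2 - 1252 = -1250)
y(l, w) = -38 + l
n = -246 (n = -38 - 208 = -246)
((-22605 + 17637) + n)*(I + (74 - 97)*(-28)) = ((-22605 + 17637) - 246)*(-1250 + (74 - 97)*(-28)) = (-4968 - 246)*(-1250 - 23*(-28)) = -5214*(-1250 + 644) = -5214*(-606) = 3159684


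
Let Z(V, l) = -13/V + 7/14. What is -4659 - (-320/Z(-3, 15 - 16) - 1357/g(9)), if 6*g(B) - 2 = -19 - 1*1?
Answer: -438926/87 ≈ -5045.1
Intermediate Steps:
g(B) = -3 (g(B) = 1/3 + (-19 - 1*1)/6 = 1/3 + (-19 - 1)/6 = 1/3 + (1/6)*(-20) = 1/3 - 10/3 = -3)
Z(V, l) = 1/2 - 13/V (Z(V, l) = -13/V + 7*(1/14) = -13/V + 1/2 = 1/2 - 13/V)
-4659 - (-320/Z(-3, 15 - 16) - 1357/g(9)) = -4659 - (-320*(-6/(-26 - 3)) - 1357/(-3)) = -4659 - (-320/((1/2)*(-1/3)*(-29)) - 1357*(-1/3)) = -4659 - (-320/29/6 + 1357/3) = -4659 - (-320*6/29 + 1357/3) = -4659 - (-1920/29 + 1357/3) = -4659 - 1*33593/87 = -4659 - 33593/87 = -438926/87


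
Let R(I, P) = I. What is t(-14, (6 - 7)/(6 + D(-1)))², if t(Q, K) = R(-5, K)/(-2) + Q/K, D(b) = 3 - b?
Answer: 81225/4 ≈ 20306.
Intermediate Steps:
t(Q, K) = 5/2 + Q/K (t(Q, K) = -5/(-2) + Q/K = -5*(-½) + Q/K = 5/2 + Q/K)
t(-14, (6 - 7)/(6 + D(-1)))² = (5/2 - 14*(6 + (3 - 1*(-1)))/(6 - 7))² = (5/2 - 14/((-1/(6 + (3 + 1)))))² = (5/2 - 14/((-1/(6 + 4))))² = (5/2 - 14/((-1/10)))² = (5/2 - 14/((-1*⅒)))² = (5/2 - 14/(-⅒))² = (5/2 - 14*(-10))² = (5/2 + 140)² = (285/2)² = 81225/4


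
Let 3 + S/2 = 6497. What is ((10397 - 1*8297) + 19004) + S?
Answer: 34092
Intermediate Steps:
S = 12988 (S = -6 + 2*6497 = -6 + 12994 = 12988)
((10397 - 1*8297) + 19004) + S = ((10397 - 1*8297) + 19004) + 12988 = ((10397 - 8297) + 19004) + 12988 = (2100 + 19004) + 12988 = 21104 + 12988 = 34092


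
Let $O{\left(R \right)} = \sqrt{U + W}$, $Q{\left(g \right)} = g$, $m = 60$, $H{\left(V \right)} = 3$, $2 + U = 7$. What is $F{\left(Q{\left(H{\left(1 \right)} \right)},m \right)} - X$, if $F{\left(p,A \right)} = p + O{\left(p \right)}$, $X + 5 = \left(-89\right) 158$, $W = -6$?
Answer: $14070 + i \approx 14070.0 + 1.0 i$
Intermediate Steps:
$U = 5$ ($U = -2 + 7 = 5$)
$X = -14067$ ($X = -5 - 14062 = -14067$)
$O{\left(R \right)} = i$ ($O{\left(R \right)} = \sqrt{5 - 6} = \sqrt{-1} = i$)
$F{\left(p,A \right)} = i + p$ ($F{\left(p,A \right)} = p + i = i + p$)
$F{\left(Q{\left(H{\left(1 \right)} \right)},m \right)} - X = \left(i + 3\right) - -14067 = \left(3 + i\right) + 14067 = 14070 + i$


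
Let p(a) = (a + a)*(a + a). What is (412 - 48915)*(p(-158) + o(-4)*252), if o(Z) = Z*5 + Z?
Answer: -4549969424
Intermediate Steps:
o(Z) = 6*Z (o(Z) = 5*Z + Z = 6*Z)
p(a) = 4*a² (p(a) = (2*a)*(2*a) = 4*a²)
(412 - 48915)*(p(-158) + o(-4)*252) = (412 - 48915)*(4*(-158)² + (6*(-4))*252) = -48503*(4*24964 - 24*252) = -48503*(99856 - 6048) = -48503*93808 = -4549969424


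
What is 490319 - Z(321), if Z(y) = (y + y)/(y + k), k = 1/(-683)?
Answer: 53749039856/109621 ≈ 4.9032e+5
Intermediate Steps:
k = -1/683 ≈ -0.0014641
Z(y) = 2*y/(-1/683 + y) (Z(y) = (y + y)/(y - 1/683) = (2*y)/(-1/683 + y) = 2*y/(-1/683 + y))
490319 - Z(321) = 490319 - 1366*321/(-1 + 683*321) = 490319 - 1366*321/(-1 + 219243) = 490319 - 1366*321/219242 = 490319 - 1*219243/109621 = 490319 - 219243/109621 = 53749039856/109621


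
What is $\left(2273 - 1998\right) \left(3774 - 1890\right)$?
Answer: $518100$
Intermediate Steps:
$\left(2273 - 1998\right) \left(3774 - 1890\right) = 275 \cdot 1884 = 518100$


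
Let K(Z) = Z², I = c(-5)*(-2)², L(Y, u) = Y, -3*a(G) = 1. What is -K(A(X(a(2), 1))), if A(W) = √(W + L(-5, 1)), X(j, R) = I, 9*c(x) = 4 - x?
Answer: 1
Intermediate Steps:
a(G) = -⅓ (a(G) = -⅓*1 = -⅓)
c(x) = 4/9 - x/9 (c(x) = (4 - x)/9 = 4/9 - x/9)
I = 4 (I = (4/9 - ⅑*(-5))*(-2)² = (4/9 + 5/9)*4 = 1*4 = 4)
X(j, R) = 4
A(W) = √(-5 + W) (A(W) = √(W - 5) = √(-5 + W))
-K(A(X(a(2), 1))) = -(√(-5 + 4))² = -(√(-1))² = -I² = -1*(-1) = 1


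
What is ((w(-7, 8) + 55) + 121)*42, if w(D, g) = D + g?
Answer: 7434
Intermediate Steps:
((w(-7, 8) + 55) + 121)*42 = (((-7 + 8) + 55) + 121)*42 = ((1 + 55) + 121)*42 = (56 + 121)*42 = 177*42 = 7434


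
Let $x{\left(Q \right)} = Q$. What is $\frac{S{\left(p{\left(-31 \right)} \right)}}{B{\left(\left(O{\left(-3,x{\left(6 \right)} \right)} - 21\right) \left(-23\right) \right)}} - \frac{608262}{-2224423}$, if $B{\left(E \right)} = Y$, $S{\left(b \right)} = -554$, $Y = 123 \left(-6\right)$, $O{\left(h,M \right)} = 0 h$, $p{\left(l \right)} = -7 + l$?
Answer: $\frac{840613849}{820812087} \approx 1.0241$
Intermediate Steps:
$O{\left(h,M \right)} = 0$
$Y = -738$
$B{\left(E \right)} = -738$
$\frac{S{\left(p{\left(-31 \right)} \right)}}{B{\left(\left(O{\left(-3,x{\left(6 \right)} \right)} - 21\right) \left(-23\right) \right)}} - \frac{608262}{-2224423} = - \frac{554}{-738} - \frac{608262}{-2224423} = \left(-554\right) \left(- \frac{1}{738}\right) - - \frac{608262}{2224423} = \frac{277}{369} + \frac{608262}{2224423} = \frac{840613849}{820812087}$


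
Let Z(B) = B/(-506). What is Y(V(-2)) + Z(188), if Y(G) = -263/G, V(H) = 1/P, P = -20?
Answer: 1330686/253 ≈ 5259.6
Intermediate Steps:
Z(B) = -B/506 (Z(B) = B*(-1/506) = -B/506)
V(H) = -1/20 (V(H) = 1/(-20) = -1/20)
Y(V(-2)) + Z(188) = -263/(-1/20) - 1/506*188 = -263*(-20) - 94/253 = 5260 - 94/253 = 1330686/253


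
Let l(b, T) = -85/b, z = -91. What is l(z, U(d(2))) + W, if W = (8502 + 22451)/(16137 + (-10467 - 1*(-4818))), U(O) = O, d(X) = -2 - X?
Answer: 3708203/954408 ≈ 3.8853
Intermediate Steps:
W = 30953/10488 (W = 30953/(16137 + (-10467 + 4818)) = 30953/(16137 - 5649) = 30953/10488 ≈ 2.9513)
l(z, U(d(2))) + W = -85/(-91) + 30953/10488 = -85*(-1/91) + 30953/10488 = 85/91 + 30953/10488 = 3708203/954408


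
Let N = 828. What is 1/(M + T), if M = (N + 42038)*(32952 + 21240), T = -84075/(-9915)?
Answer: 661/1535499219397 ≈ 4.3048e-10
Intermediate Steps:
T = 5605/661 (T = -84075*(-1/9915) = 5605/661 ≈ 8.4796)
M = 2322994272 (M = (828 + 42038)*(32952 + 21240) = 42866*54192 = 2322994272)
1/(M + T) = 1/(2322994272 + 5605/661) = 1/(1535499219397/661) = 661/1535499219397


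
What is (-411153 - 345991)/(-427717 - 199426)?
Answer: 10664/8833 ≈ 1.2073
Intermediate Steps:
(-411153 - 345991)/(-427717 - 199426) = -757144/(-627143) = -757144*(-1/627143) = 10664/8833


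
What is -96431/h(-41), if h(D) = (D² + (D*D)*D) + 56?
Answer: 96431/67184 ≈ 1.4353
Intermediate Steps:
h(D) = 56 + D² + D³ (h(D) = (D² + D²*D) + 56 = (D² + D³) + 56 = 56 + D² + D³)
-96431/h(-41) = -96431/(56 + (-41)² + (-41)³) = -96431/(56 + 1681 - 68921) = -96431/(-67184) = -96431*(-1/67184) = 96431/67184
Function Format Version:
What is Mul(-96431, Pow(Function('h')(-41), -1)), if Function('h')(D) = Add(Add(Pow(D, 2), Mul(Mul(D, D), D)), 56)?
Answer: Rational(96431, 67184) ≈ 1.4353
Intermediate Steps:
Function('h')(D) = Add(56, Pow(D, 2), Pow(D, 3)) (Function('h')(D) = Add(Add(Pow(D, 2), Mul(Pow(D, 2), D)), 56) = Add(Add(Pow(D, 2), Pow(D, 3)), 56) = Add(56, Pow(D, 2), Pow(D, 3)))
Mul(-96431, Pow(Function('h')(-41), -1)) = Mul(-96431, Pow(Add(56, Pow(-41, 2), Pow(-41, 3)), -1)) = Mul(-96431, Pow(Add(56, 1681, -68921), -1)) = Mul(-96431, Pow(-67184, -1)) = Mul(-96431, Rational(-1, 67184)) = Rational(96431, 67184)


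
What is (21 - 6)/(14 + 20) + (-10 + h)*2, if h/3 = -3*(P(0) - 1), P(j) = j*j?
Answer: -53/34 ≈ -1.5588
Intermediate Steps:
P(j) = j²
h = 9 (h = 3*(-3*(0² - 1)) = 3*(-3*(0 - 1)) = 3*(-3*(-1)) = 3*3 = 9)
(21 - 6)/(14 + 20) + (-10 + h)*2 = (21 - 6)/(14 + 20) + (-10 + 9)*2 = 15/34 - 1*2 = 15*(1/34) - 2 = 15/34 - 2 = -53/34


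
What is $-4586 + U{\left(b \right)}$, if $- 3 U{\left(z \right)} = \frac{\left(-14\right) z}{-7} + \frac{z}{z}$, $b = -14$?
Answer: $-4577$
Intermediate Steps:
$U{\left(z \right)} = - \frac{1}{3} - \frac{2 z}{3}$ ($U{\left(z \right)} = - \frac{\frac{\left(-14\right) z}{-7} + \frac{z}{z}}{3} = - \frac{- 14 z \left(- \frac{1}{7}\right) + 1}{3} = - \frac{2 z + 1}{3} = - \frac{1 + 2 z}{3} = - \frac{1}{3} - \frac{2 z}{3}$)
$-4586 + U{\left(b \right)} = -4586 - -9 = -4586 + \left(- \frac{1}{3} + \frac{28}{3}\right) = -4586 + 9 = -4577$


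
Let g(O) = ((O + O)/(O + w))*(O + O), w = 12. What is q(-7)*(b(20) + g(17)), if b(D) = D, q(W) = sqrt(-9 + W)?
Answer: 6944*I/29 ≈ 239.45*I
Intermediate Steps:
g(O) = 4*O**2/(12 + O) (g(O) = ((O + O)/(O + 12))*(O + O) = ((2*O)/(12 + O))*(2*O) = (2*O/(12 + O))*(2*O) = 4*O**2/(12 + O))
q(-7)*(b(20) + g(17)) = sqrt(-9 - 7)*(20 + 4*17**2/(12 + 17)) = sqrt(-16)*(20 + 4*289/29) = (4*I)*(20 + 4*289*(1/29)) = (4*I)*(20 + 1156/29) = (4*I)*(1736/29) = 6944*I/29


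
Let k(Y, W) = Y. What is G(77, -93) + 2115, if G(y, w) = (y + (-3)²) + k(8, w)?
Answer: 2209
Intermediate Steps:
G(y, w) = 17 + y (G(y, w) = (y + (-3)²) + 8 = (y + 9) + 8 = (9 + y) + 8 = 17 + y)
G(77, -93) + 2115 = (17 + 77) + 2115 = 94 + 2115 = 2209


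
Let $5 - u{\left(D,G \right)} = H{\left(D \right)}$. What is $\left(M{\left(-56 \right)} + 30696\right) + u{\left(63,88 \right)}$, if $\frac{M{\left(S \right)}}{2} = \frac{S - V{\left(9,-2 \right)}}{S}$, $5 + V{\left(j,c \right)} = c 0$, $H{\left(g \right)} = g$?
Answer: $\frac{857915}{28} \approx 30640.0$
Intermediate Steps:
$u{\left(D,G \right)} = 5 - D$
$V{\left(j,c \right)} = -5$ ($V{\left(j,c \right)} = -5 + c 0 = -5 + 0 = -5$)
$M{\left(S \right)} = \frac{2 \left(5 + S\right)}{S}$ ($M{\left(S \right)} = 2 \frac{S - -5}{S} = 2 \frac{S + 5}{S} = 2 \frac{5 + S}{S} = \frac{2 \left(5 + S\right)}{S}$)
$\left(M{\left(-56 \right)} + 30696\right) + u{\left(63,88 \right)} = \left(\left(2 + \frac{10}{-56}\right) + 30696\right) + \left(5 - 63\right) = \left(\left(2 + 10 \left(- \frac{1}{56}\right)\right) + 30696\right) + \left(5 - 63\right) = \left(\left(2 - \frac{5}{28}\right) + 30696\right) - 58 = \left(\frac{51}{28} + 30696\right) - 58 = \frac{859539}{28} - 58 = \frac{857915}{28}$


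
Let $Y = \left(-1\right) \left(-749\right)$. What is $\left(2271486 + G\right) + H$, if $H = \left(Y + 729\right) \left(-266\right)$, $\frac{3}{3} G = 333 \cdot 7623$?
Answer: $4416797$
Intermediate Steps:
$Y = 749$
$G = 2538459$ ($G = 333 \cdot 7623 = 2538459$)
$H = -393148$ ($H = \left(749 + 729\right) \left(-266\right) = 1478 \left(-266\right) = -393148$)
$\left(2271486 + G\right) + H = \left(2271486 + 2538459\right) - 393148 = 4809945 - 393148 = 4416797$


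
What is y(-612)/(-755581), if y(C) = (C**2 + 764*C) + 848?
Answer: 92176/755581 ≈ 0.12199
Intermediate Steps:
y(C) = 848 + C**2 + 764*C
y(-612)/(-755581) = (848 + (-612)**2 + 764*(-612))/(-755581) = (848 + 374544 - 467568)*(-1/755581) = -92176*(-1/755581) = 92176/755581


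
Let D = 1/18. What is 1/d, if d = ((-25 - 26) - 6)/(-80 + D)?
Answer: 1439/1026 ≈ 1.4025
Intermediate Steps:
D = 1/18 ≈ 0.055556
d = 1026/1439 (d = ((-25 - 26) - 6)/(-80 + 1/18) = (-51 - 6)/(-1439/18) = -18/1439*(-57) = 1026/1439 ≈ 0.71300)
1/d = 1/(1026/1439) = 1439/1026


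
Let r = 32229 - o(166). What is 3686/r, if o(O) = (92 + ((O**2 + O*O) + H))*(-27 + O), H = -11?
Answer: -1843/3819799 ≈ -0.00048249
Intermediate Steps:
o(O) = (-27 + O)*(81 + 2*O**2) (o(O) = (92 + ((O**2 + O*O) - 11))*(-27 + O) = (92 + ((O**2 + O**2) - 11))*(-27 + O) = (92 + (2*O**2 - 11))*(-27 + O) = (92 + (-11 + 2*O**2))*(-27 + O) = (81 + 2*O**2)*(-27 + O) = (-27 + O)*(81 + 2*O**2))
r = -7639598 (r = 32229 - (-2187 - 54*166**2 + 2*166**3 + 81*166) = 32229 - (-2187 - 54*27556 + 2*4574296 + 13446) = 32229 - (-2187 - 1488024 + 9148592 + 13446) = 32229 - 1*7671827 = 32229 - 7671827 = -7639598)
3686/r = 3686/(-7639598) = 3686*(-1/7639598) = -1843/3819799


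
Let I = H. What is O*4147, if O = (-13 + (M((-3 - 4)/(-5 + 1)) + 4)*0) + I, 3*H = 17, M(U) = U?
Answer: -91234/3 ≈ -30411.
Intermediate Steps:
H = 17/3 (H = (1/3)*17 = 17/3 ≈ 5.6667)
I = 17/3 ≈ 5.6667
O = -22/3 (O = (-13 + ((-3 - 4)/(-5 + 1) + 4)*0) + 17/3 = (-13 + (-7/(-4) + 4)*0) + 17/3 = (-13 + (-7*(-1/4) + 4)*0) + 17/3 = (-13 + (7/4 + 4)*0) + 17/3 = (-13 + (23/4)*0) + 17/3 = (-13 + 0) + 17/3 = -13 + 17/3 = -22/3 ≈ -7.3333)
O*4147 = -22/3*4147 = -91234/3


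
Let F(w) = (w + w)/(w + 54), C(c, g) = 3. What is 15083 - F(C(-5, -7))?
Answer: 286575/19 ≈ 15083.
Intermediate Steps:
F(w) = 2*w/(54 + w) (F(w) = (2*w)/(54 + w) = 2*w/(54 + w))
15083 - F(C(-5, -7)) = 15083 - 2*3/(54 + 3) = 15083 - 2*3/57 = 15083 - 1*2/19 = 15083 - 2/19 = 286575/19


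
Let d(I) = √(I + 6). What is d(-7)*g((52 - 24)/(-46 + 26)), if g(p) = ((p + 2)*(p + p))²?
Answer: 1764*I/625 ≈ 2.8224*I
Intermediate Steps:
d(I) = √(6 + I)
g(p) = 4*p²*(2 + p)² (g(p) = ((2 + p)*(2*p))² = (2*p*(2 + p))² = 4*p²*(2 + p)²)
d(-7)*g((52 - 24)/(-46 + 26)) = √(6 - 7)*(4*((52 - 24)/(-46 + 26))²*(2 + (52 - 24)/(-46 + 26))²) = √(-1)*(4*(28/(-20))²*(2 + 28/(-20))²) = I*(4*(28*(-1/20))²*(2 + 28*(-1/20))²) = I*(4*(-7/5)²*(2 - 7/5)²) = I*(4*(49/25)*(⅗)²) = I*(4*(49/25)*(9/25)) = I*(1764/625) = 1764*I/625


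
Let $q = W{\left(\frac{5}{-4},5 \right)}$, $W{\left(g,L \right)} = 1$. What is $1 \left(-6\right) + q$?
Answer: $-5$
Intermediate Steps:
$q = 1$
$1 \left(-6\right) + q = 1 \left(-6\right) + 1 = -6 + 1 = -5$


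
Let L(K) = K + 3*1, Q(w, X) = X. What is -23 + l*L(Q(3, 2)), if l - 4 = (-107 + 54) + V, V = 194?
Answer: 702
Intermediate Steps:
l = 145 (l = 4 + ((-107 + 54) + 194) = 4 + (-53 + 194) = 4 + 141 = 145)
L(K) = 3 + K (L(K) = K + 3 = 3 + K)
-23 + l*L(Q(3, 2)) = -23 + 145*(3 + 2) = -23 + 145*5 = -23 + 725 = 702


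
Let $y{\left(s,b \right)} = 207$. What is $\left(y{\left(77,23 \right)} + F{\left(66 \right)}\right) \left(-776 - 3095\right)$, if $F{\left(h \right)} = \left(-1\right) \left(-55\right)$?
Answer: $-1014202$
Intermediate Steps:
$F{\left(h \right)} = 55$
$\left(y{\left(77,23 \right)} + F{\left(66 \right)}\right) \left(-776 - 3095\right) = \left(207 + 55\right) \left(-776 - 3095\right) = 262 \left(-3871\right) = -1014202$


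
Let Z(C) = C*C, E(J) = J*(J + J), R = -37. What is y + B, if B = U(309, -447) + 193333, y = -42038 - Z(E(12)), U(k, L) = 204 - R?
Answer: 68592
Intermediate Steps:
E(J) = 2*J**2 (E(J) = J*(2*J) = 2*J**2)
Z(C) = C**2
U(k, L) = 241 (U(k, L) = 204 - 1*(-37) = 204 + 37 = 241)
y = -124982 (y = -42038 - (2*12**2)**2 = -42038 - (2*144)**2 = -42038 - 1*288**2 = -42038 - 1*82944 = -42038 - 82944 = -124982)
B = 193574 (B = 241 + 193333 = 193574)
y + B = -124982 + 193574 = 68592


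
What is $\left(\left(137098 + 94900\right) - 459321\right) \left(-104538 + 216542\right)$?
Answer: $-25461085292$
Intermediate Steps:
$\left(\left(137098 + 94900\right) - 459321\right) \left(-104538 + 216542\right) = \left(231998 - 459321\right) 112004 = \left(-227323\right) 112004 = -25461085292$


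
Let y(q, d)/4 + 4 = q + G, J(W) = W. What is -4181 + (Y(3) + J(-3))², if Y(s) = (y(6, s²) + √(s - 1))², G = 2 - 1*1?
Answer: 17420 + 6864*√2 ≈ 27127.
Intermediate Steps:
G = 1 (G = 2 - 1 = 1)
y(q, d) = -12 + 4*q (y(q, d) = -16 + 4*(q + 1) = -16 + 4*(1 + q) = -16 + (4 + 4*q) = -12 + 4*q)
Y(s) = (12 + √(-1 + s))² (Y(s) = ((-12 + 4*6) + √(s - 1))² = ((-12 + 24) + √(-1 + s))² = (12 + √(-1 + s))²)
-4181 + (Y(3) + J(-3))² = -4181 + ((12 + √(-1 + 3))² - 3)² = -4181 + ((12 + √2)² - 3)² = -4181 + (-3 + (12 + √2)²)²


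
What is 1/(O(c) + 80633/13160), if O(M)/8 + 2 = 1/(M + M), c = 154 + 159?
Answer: -588440/5802073 ≈ -0.10142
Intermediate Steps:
c = 313
O(M) = -16 + 4/M (O(M) = -16 + 8/(M + M) = -16 + 8/((2*M)) = -16 + 8*(1/(2*M)) = -16 + 4/M)
1/(O(c) + 80633/13160) = 1/((-16 + 4/313) + 80633/13160) = 1/((-16 + 4*(1/313)) + 80633*(1/13160)) = 1/((-16 + 4/313) + 11519/1880) = 1/(-5004/313 + 11519/1880) = 1/(-5802073/588440) = -588440/5802073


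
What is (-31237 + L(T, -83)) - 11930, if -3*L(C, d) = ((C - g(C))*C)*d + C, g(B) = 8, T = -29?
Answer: -13471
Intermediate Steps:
L(C, d) = -C/3 - C*d*(-8 + C)/3 (L(C, d) = -(((C - 1*8)*C)*d + C)/3 = -(((C - 8)*C)*d + C)/3 = -(((-8 + C)*C)*d + C)/3 = -((C*(-8 + C))*d + C)/3 = -(C*d*(-8 + C) + C)/3 = -(C + C*d*(-8 + C))/3 = -C/3 - C*d*(-8 + C)/3)
(-31237 + L(T, -83)) - 11930 = (-31237 + (⅓)*(-29)*(-1 + 8*(-83) - 1*(-29)*(-83))) - 11930 = (-31237 + (⅓)*(-29)*(-1 - 664 - 2407)) - 11930 = (-31237 + (⅓)*(-29)*(-3072)) - 11930 = (-31237 + 29696) - 11930 = -1541 - 11930 = -13471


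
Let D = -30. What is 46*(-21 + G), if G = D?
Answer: -2346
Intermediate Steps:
G = -30
46*(-21 + G) = 46*(-21 - 30) = 46*(-51) = -2346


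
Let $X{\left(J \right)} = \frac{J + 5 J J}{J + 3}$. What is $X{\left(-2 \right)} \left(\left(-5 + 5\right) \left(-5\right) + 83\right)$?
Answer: $1494$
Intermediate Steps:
$X{\left(J \right)} = \frac{J + 5 J^{2}}{3 + J}$
$X{\left(-2 \right)} \left(\left(-5 + 5\right) \left(-5\right) + 83\right) = - \frac{2 \left(1 + 5 \left(-2\right)\right)}{3 - 2} \left(\left(-5 + 5\right) \left(-5\right) + 83\right) = - \frac{2 \left(1 - 10\right)}{1} \left(0 \left(-5\right) + 83\right) = \left(-2\right) 1 \left(-9\right) \left(0 + 83\right) = 18 \cdot 83 = 1494$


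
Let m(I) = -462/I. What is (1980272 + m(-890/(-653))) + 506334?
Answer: 1106388827/445 ≈ 2.4863e+6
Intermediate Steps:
(1980272 + m(-890/(-653))) + 506334 = (1980272 - 462/((-890/(-653)))) + 506334 = (1980272 - 462/((-890*(-1/653)))) + 506334 = (1980272 - 462/890/653) + 506334 = (1980272 - 462*653/890) + 506334 = (1980272 - 150843/445) + 506334 = 881070197/445 + 506334 = 1106388827/445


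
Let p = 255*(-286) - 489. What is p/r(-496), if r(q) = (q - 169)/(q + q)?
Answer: -72831648/665 ≈ -1.0952e+5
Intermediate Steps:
r(q) = (-169 + q)/(2*q) (r(q) = (-169 + q)/((2*q)) = (-169 + q)*(1/(2*q)) = (-169 + q)/(2*q))
p = -73419 (p = -72930 - 489 = -73419)
p/r(-496) = -73419*(-992/(-169 - 496)) = -73419/((½)*(-1/496)*(-665)) = -73419/665/992 = -73419*992/665 = -72831648/665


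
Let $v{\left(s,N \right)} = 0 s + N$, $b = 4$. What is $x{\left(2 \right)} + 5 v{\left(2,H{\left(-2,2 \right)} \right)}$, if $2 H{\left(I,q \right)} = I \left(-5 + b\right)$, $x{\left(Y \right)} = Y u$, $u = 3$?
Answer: $11$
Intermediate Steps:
$x{\left(Y \right)} = 3 Y$ ($x{\left(Y \right)} = Y 3 = 3 Y$)
$H{\left(I,q \right)} = - \frac{I}{2}$ ($H{\left(I,q \right)} = \frac{I \left(-5 + 4\right)}{2} = \frac{I \left(-1\right)}{2} = \frac{\left(-1\right) I}{2} = - \frac{I}{2}$)
$v{\left(s,N \right)} = N$ ($v{\left(s,N \right)} = 0 + N = N$)
$x{\left(2 \right)} + 5 v{\left(2,H{\left(-2,2 \right)} \right)} = 3 \cdot 2 + 5 \left(\left(- \frac{1}{2}\right) \left(-2\right)\right) = 6 + 5 \cdot 1 = 6 + 5 = 11$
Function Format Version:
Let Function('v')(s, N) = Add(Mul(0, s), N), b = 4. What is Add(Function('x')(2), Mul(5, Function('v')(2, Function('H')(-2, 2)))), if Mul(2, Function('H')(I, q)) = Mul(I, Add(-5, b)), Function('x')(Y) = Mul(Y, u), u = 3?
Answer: 11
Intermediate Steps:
Function('x')(Y) = Mul(3, Y) (Function('x')(Y) = Mul(Y, 3) = Mul(3, Y))
Function('H')(I, q) = Mul(Rational(-1, 2), I) (Function('H')(I, q) = Mul(Rational(1, 2), Mul(I, Add(-5, 4))) = Mul(Rational(1, 2), Mul(I, -1)) = Mul(Rational(1, 2), Mul(-1, I)) = Mul(Rational(-1, 2), I))
Function('v')(s, N) = N (Function('v')(s, N) = Add(0, N) = N)
Add(Function('x')(2), Mul(5, Function('v')(2, Function('H')(-2, 2)))) = Add(Mul(3, 2), Mul(5, Mul(Rational(-1, 2), -2))) = Add(6, Mul(5, 1)) = Add(6, 5) = 11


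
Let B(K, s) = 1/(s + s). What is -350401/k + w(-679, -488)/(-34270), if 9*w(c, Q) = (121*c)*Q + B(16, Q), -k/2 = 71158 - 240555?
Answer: -109532340705047/835953867360 ≈ -131.03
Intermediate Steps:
B(K, s) = 1/(2*s)
k = 338794 (k = -2*(71158 - 240555) = -2*(-169397) = 338794)
w(c, Q) = 1/(18*Q) + 121*Q*c/9 (w(c, Q) = ((121*c)*Q + 1/(2*Q))/9 = (121*Q*c + 1/(2*Q))/9 = (1/(2*Q) + 121*Q*c)/9 = 1/(18*Q) + 121*Q*c/9)
-350401/k + w(-679, -488)/(-34270) = -350401/338794 + ((1/18)*(1 + 242*(-679)*(-488)²)/(-488))/(-34270) = -350401*1/338794 + ((1/18)*(-1/488)*(1 + 242*(-679)*238144))*(-1/34270) = -350401/338794 + ((1/18)*(-1/488)*(1 - 39131345792))*(-1/34270) = -350401/338794 + ((1/18)*(-1/488)*(-39131345791))*(-1/34270) = -350401/338794 + (39131345791/8784)*(-1/34270) = -350401/338794 - 39131345791/301027680 = -109532340705047/835953867360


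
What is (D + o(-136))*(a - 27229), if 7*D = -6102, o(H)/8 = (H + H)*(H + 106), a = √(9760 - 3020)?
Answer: -12276412482/7 + 901716*√1685/7 ≈ -1.7485e+9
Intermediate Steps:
a = 2*√1685 (a = √6740 = 2*√1685 ≈ 82.098)
o(H) = 16*H*(106 + H) (o(H) = 8*((H + H)*(H + 106)) = 8*((2*H)*(106 + H)) = 8*(2*H*(106 + H)) = 16*H*(106 + H))
D = -6102/7 (D = (⅐)*(-6102) = -6102/7 ≈ -871.71)
(D + o(-136))*(a - 27229) = (-6102/7 + 16*(-136)*(106 - 136))*(2*√1685 - 27229) = (-6102/7 + 16*(-136)*(-30))*(-27229 + 2*√1685) = (-6102/7 + 65280)*(-27229 + 2*√1685) = 450858*(-27229 + 2*√1685)/7 = -12276412482/7 + 901716*√1685/7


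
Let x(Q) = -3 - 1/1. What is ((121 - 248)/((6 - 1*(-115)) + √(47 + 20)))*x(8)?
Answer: 30734/7287 - 254*√67/7287 ≈ 3.9323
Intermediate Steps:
x(Q) = -4 (x(Q) = -3 - 1*1 = -3 - 1 = -4)
((121 - 248)/((6 - 1*(-115)) + √(47 + 20)))*x(8) = ((121 - 248)/((6 - 1*(-115)) + √(47 + 20)))*(-4) = -127/((6 + 115) + √67)*(-4) = -127/(121 + √67)*(-4) = 508/(121 + √67)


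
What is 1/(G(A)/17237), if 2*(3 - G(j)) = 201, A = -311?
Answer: -34474/195 ≈ -176.79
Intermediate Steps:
G(j) = -195/2 (G(j) = 3 - 1/2*201 = 3 - 201/2 = -195/2)
1/(G(A)/17237) = 1/(-195/2/17237) = 1/(-195/2*1/17237) = 1/(-195/34474) = -34474/195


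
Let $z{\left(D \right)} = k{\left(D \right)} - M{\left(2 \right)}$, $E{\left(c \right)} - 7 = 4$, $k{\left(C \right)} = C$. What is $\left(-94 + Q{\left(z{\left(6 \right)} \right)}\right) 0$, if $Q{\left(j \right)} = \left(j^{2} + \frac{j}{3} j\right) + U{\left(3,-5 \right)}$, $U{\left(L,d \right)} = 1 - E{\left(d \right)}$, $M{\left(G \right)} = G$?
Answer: $0$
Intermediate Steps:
$E{\left(c \right)} = 11$ ($E{\left(c \right)} = 7 + 4 = 11$)
$U{\left(L,d \right)} = -10$ ($U{\left(L,d \right)} = 1 - 11 = -10$)
$z{\left(D \right)} = -2 + D$ ($z{\left(D \right)} = D - 2 = -2 + D$)
$Q{\left(j \right)} = -10 + \frac{4 j^{2}}{3}$ ($Q{\left(j \right)} = \left(j^{2} + \frac{j}{3} j\right) - 10 = \left(j^{2} + \frac{j^{2}}{3}\right) - 10 = \frac{4 j^{2}}{3} - 10 = -10 + \frac{4 j^{2}}{3}$)
$\left(-94 + Q{\left(z{\left(6 \right)} \right)}\right) 0 = \left(-94 - \left(10 - \frac{4 \left(-2 + 6\right)^{2}}{3}\right)\right) 0 = \left(-94 - \left(10 - \frac{4 \cdot 4^{2}}{3}\right)\right) 0 = \left(-94 + \left(-10 + \frac{4}{3} \cdot 16\right)\right) 0 = \left(-94 + \left(-10 + \frac{64}{3}\right)\right) 0 = \left(-94 + \frac{34}{3}\right) 0 = \left(- \frac{248}{3}\right) 0 = 0$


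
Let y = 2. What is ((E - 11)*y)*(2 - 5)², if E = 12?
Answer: 18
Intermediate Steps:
((E - 11)*y)*(2 - 5)² = ((12 - 11)*2)*(2 - 5)² = (1*2)*(-3)² = 2*9 = 18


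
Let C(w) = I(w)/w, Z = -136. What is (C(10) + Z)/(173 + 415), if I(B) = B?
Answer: -45/196 ≈ -0.22959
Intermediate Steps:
C(w) = 1 (C(w) = w/w = 1)
(C(10) + Z)/(173 + 415) = (1 - 136)/(173 + 415) = -135/588 = -135*1/588 = -45/196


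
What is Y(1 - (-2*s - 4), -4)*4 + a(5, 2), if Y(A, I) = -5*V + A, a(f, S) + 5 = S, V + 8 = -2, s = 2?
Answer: 233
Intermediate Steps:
V = -10 (V = -8 - 2 = -10)
a(f, S) = -5 + S
Y(A, I) = 50 + A (Y(A, I) = -5*(-10) + A = 50 + A)
Y(1 - (-2*s - 4), -4)*4 + a(5, 2) = (50 + (1 - (-2*2 - 4)))*4 + (-5 + 2) = (50 + (1 - (-4 - 4)))*4 - 3 = (50 + (1 - 1*(-8)))*4 - 3 = (50 + (1 + 8))*4 - 3 = (50 + 9)*4 - 3 = 59*4 - 3 = 236 - 3 = 233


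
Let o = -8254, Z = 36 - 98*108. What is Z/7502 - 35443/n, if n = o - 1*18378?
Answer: -7510475/99896632 ≈ -0.075182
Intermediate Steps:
Z = -10548 (Z = 36 - 10584 = -10548)
n = -26632 (n = -8254 - 1*18378 = -8254 - 18378 = -26632)
Z/7502 - 35443/n = -10548/7502 - 35443/(-26632) = -10548*1/7502 - 35443*(-1/26632) = -5274/3751 + 35443/26632 = -7510475/99896632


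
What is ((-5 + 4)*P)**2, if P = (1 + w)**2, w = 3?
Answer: 256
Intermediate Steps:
P = 16 (P = (1 + 3)**2 = 4**2 = 16)
((-5 + 4)*P)**2 = ((-5 + 4)*16)**2 = (-1*16)**2 = (-16)**2 = 256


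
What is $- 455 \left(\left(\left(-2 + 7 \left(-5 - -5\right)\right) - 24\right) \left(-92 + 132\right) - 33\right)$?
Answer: $488215$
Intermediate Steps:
$- 455 \left(\left(\left(-2 + 7 \left(-5 - -5\right)\right) - 24\right) \left(-92 + 132\right) - 33\right) = - 455 \left(\left(\left(-2 + 7 \left(-5 + 5\right)\right) - 24\right) 40 - 33\right) = - 455 \left(\left(\left(-2 + 7 \cdot 0\right) - 24\right) 40 - 33\right) = - 455 \left(\left(\left(-2 + 0\right) - 24\right) 40 - 33\right) = - 455 \left(\left(-2 - 24\right) 40 - 33\right) = - 455 \left(\left(-26\right) 40 - 33\right) = - 455 \left(-1040 - 33\right) = \left(-455\right) \left(-1073\right) = 488215$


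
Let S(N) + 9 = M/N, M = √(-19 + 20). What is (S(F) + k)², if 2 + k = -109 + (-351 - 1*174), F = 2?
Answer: 1661521/4 ≈ 4.1538e+5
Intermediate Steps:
k = -636 (k = -2 + (-109 + (-351 - 1*174)) = -2 + (-109 + (-351 - 174)) = -2 + (-109 - 525) = -2 - 634 = -636)
M = 1 (M = √1 = 1)
S(N) = -9 + 1/N
(S(F) + k)² = ((-9 + 1/2) - 636)² = ((-9 + ½) - 636)² = (-17/2 - 636)² = (-1289/2)² = 1661521/4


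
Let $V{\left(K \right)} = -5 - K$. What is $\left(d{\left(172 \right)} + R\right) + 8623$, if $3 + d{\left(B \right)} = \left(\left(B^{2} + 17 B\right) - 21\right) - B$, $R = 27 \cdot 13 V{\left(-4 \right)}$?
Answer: $40584$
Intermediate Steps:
$R = -351$ ($R = 27 \cdot 13 \left(-5 - -4\right) = 351 \left(-5 + 4\right) = 351 \left(-1\right) = -351$)
$d{\left(B \right)} = -24 + B^{2} + 16 B$ ($d{\left(B \right)} = -3 - \left(21 - B^{2} - 16 B\right) = -3 + \left(-21 + B^{2} + 16 B\right) = -24 + B^{2} + 16 B$)
$\left(d{\left(172 \right)} + R\right) + 8623 = \left(\left(-24 + 172^{2} + 16 \cdot 172\right) - 351\right) + 8623 = \left(\left(-24 + 29584 + 2752\right) - 351\right) + 8623 = \left(32312 - 351\right) + 8623 = 31961 + 8623 = 40584$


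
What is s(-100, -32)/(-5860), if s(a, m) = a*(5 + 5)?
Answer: 50/293 ≈ 0.17065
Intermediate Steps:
s(a, m) = 10*a (s(a, m) = a*10 = 10*a)
s(-100, -32)/(-5860) = (10*(-100))/(-5860) = -1000*(-1/5860) = 50/293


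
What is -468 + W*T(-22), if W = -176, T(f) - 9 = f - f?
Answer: -2052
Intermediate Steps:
T(f) = 9 (T(f) = 9 + (f - f) = 9 + 0 = 9)
-468 + W*T(-22) = -468 - 176*9 = -468 - 1584 = -2052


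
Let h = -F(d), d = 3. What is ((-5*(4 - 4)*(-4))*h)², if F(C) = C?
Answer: 0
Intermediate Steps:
h = -3 (h = -1*3 = -3)
((-5*(4 - 4)*(-4))*h)² = ((-5*(4 - 4)*(-4))*(-3))² = ((-5*0*(-4))*(-3))² = ((0*(-4))*(-3))² = (0*(-3))² = 0² = 0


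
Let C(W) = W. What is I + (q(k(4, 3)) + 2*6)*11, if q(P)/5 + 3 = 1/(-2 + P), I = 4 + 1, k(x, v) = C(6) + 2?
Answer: -113/6 ≈ -18.833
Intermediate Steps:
k(x, v) = 8 (k(x, v) = 6 + 2 = 8)
I = 5
q(P) = -15 + 5/(-2 + P)
I + (q(k(4, 3)) + 2*6)*11 = 5 + (5*(7 - 3*8)/(-2 + 8) + 2*6)*11 = 5 + (5*(7 - 24)/6 + 12)*11 = 5 + (5*(1/6)*(-17) + 12)*11 = 5 + (-85/6 + 12)*11 = 5 - 13/6*11 = 5 - 143/6 = -113/6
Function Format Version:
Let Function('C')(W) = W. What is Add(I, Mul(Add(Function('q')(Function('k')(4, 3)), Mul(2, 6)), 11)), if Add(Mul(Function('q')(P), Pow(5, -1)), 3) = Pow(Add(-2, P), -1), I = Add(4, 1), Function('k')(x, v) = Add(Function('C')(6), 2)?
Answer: Rational(-113, 6) ≈ -18.833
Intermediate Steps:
Function('k')(x, v) = 8 (Function('k')(x, v) = Add(6, 2) = 8)
I = 5
Function('q')(P) = Add(-15, Mul(5, Pow(Add(-2, P), -1)))
Add(I, Mul(Add(Function('q')(Function('k')(4, 3)), Mul(2, 6)), 11)) = Add(5, Mul(Add(Mul(5, Pow(Add(-2, 8), -1), Add(7, Mul(-3, 8))), Mul(2, 6)), 11)) = Add(5, Mul(Add(Mul(5, Pow(6, -1), Add(7, -24)), 12), 11)) = Add(5, Mul(Add(Mul(5, Rational(1, 6), -17), 12), 11)) = Add(5, Mul(Add(Rational(-85, 6), 12), 11)) = Add(5, Mul(Rational(-13, 6), 11)) = Add(5, Rational(-143, 6)) = Rational(-113, 6)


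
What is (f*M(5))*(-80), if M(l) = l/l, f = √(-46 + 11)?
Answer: -80*I*√35 ≈ -473.29*I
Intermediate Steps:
f = I*√35 (f = √(-35) = I*√35 ≈ 5.9161*I)
M(l) = 1
(f*M(5))*(-80) = ((I*√35)*1)*(-80) = (I*√35)*(-80) = -80*I*√35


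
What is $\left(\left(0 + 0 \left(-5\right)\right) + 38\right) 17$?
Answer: $646$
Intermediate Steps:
$\left(\left(0 + 0 \left(-5\right)\right) + 38\right) 17 = \left(\left(0 + 0\right) + 38\right) 17 = \left(0 + 38\right) 17 = 38 \cdot 17 = 646$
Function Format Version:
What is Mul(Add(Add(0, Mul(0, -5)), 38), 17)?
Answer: 646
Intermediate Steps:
Mul(Add(Add(0, Mul(0, -5)), 38), 17) = Mul(Add(Add(0, 0), 38), 17) = Mul(Add(0, 38), 17) = Mul(38, 17) = 646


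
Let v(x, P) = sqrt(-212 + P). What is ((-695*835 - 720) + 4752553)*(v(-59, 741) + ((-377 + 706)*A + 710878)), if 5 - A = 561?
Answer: 2202460279316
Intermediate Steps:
A = -556 (A = 5 - 1*561 = 5 - 561 = -556)
((-695*835 - 720) + 4752553)*(v(-59, 741) + ((-377 + 706)*A + 710878)) = ((-695*835 - 720) + 4752553)*(sqrt(-212 + 741) + ((-377 + 706)*(-556) + 710878)) = ((-580325 - 720) + 4752553)*(sqrt(529) + (329*(-556) + 710878)) = (-581045 + 4752553)*(23 + (-182924 + 710878)) = 4171508*(23 + 527954) = 4171508*527977 = 2202460279316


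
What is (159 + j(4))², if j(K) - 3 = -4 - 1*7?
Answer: 22801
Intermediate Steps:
j(K) = -8 (j(K) = 3 + (-4 - 1*7) = 3 + (-4 - 7) = 3 - 11 = -8)
(159 + j(4))² = (159 - 8)² = 151² = 22801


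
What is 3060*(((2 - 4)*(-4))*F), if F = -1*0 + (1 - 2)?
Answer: -24480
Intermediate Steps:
F = -1 (F = 0 - 1 = -1)
3060*(((2 - 4)*(-4))*F) = 3060*(((2 - 4)*(-4))*(-1)) = 3060*(-2*(-4)*(-1)) = 3060*(8*(-1)) = 3060*(-8) = -24480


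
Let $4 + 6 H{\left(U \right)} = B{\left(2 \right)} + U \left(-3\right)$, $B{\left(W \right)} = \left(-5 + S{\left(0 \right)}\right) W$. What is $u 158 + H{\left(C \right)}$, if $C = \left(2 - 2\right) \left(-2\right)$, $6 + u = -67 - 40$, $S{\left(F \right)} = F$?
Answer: $- \frac{53569}{3} \approx -17856.0$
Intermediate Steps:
$u = -113$ ($u = -6 - 107 = -113$)
$B{\left(W \right)} = - 5 W$ ($B{\left(W \right)} = \left(-5 + 0\right) W = - 5 W$)
$C = 0$ ($C = \left(2 - 2\right) \left(-2\right) = 0 \left(-2\right) = 0$)
$H{\left(U \right)} = - \frac{7}{3} - \frac{U}{2}$ ($H{\left(U \right)} = - \frac{2}{3} + \frac{\left(-5\right) 2 + U \left(-3\right)}{6} = - \frac{2}{3} + \frac{-10 - 3 U}{6} = - \frac{2}{3} - \left(\frac{5}{3} + \frac{U}{2}\right) = - \frac{7}{3} - \frac{U}{2}$)
$u 158 + H{\left(C \right)} = \left(-113\right) 158 - \frac{7}{3} = -17854 + \left(- \frac{7}{3} + 0\right) = -17854 - \frac{7}{3} = - \frac{53569}{3}$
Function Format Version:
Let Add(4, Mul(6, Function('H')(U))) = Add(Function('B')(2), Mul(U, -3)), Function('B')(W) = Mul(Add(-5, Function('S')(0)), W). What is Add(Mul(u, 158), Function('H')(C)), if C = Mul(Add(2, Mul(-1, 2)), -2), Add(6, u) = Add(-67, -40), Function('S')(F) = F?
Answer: Rational(-53569, 3) ≈ -17856.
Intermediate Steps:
u = -113 (u = Add(-6, Add(-67, -40)) = Add(-6, -107) = -113)
Function('B')(W) = Mul(-5, W) (Function('B')(W) = Mul(Add(-5, 0), W) = Mul(-5, W))
C = 0 (C = Mul(Add(2, -2), -2) = Mul(0, -2) = 0)
Function('H')(U) = Add(Rational(-7, 3), Mul(Rational(-1, 2), U)) (Function('H')(U) = Add(Rational(-2, 3), Mul(Rational(1, 6), Add(Mul(-5, 2), Mul(U, -3)))) = Add(Rational(-2, 3), Mul(Rational(1, 6), Add(-10, Mul(-3, U)))) = Add(Rational(-2, 3), Add(Rational(-5, 3), Mul(Rational(-1, 2), U))) = Add(Rational(-7, 3), Mul(Rational(-1, 2), U)))
Add(Mul(u, 158), Function('H')(C)) = Add(Mul(-113, 158), Add(Rational(-7, 3), Mul(Rational(-1, 2), 0))) = Add(-17854, Add(Rational(-7, 3), 0)) = Add(-17854, Rational(-7, 3)) = Rational(-53569, 3)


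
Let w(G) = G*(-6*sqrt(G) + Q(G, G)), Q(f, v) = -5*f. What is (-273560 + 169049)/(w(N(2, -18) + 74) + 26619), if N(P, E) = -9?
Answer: -287091717/10148768 - 20379645*sqrt(65)/10148768 ≈ -44.478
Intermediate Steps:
w(G) = G*(-6*sqrt(G) - 5*G)
(-273560 + 169049)/(w(N(2, -18) + 74) + 26619) = (-273560 + 169049)/((-6*(-9 + 74)**(3/2) - 5*(-9 + 74)**2) + 26619) = -104511/((-390*sqrt(65) - 5*65**2) + 26619) = -104511/((-390*sqrt(65) - 5*4225) + 26619) = -104511/((-390*sqrt(65) - 21125) + 26619) = -104511/((-21125 - 390*sqrt(65)) + 26619) = -104511/(5494 - 390*sqrt(65))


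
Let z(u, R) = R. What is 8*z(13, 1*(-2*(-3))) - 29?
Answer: 19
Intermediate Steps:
8*z(13, 1*(-2*(-3))) - 29 = 8*(1*(-2*(-3))) - 29 = 8*(1*6) - 29 = 8*6 - 29 = 48 - 29 = 19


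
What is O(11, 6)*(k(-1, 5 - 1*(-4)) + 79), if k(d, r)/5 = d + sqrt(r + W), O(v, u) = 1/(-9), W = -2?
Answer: -74/9 - 5*sqrt(7)/9 ≈ -9.6921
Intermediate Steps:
O(v, u) = -1/9 (O(v, u) = 1*(-1/9) = -1/9)
k(d, r) = 5*d + 5*sqrt(-2 + r) (k(d, r) = 5*(d + sqrt(r - 2)) = 5*(d + sqrt(-2 + r)) = 5*d + 5*sqrt(-2 + r))
O(11, 6)*(k(-1, 5 - 1*(-4)) + 79) = -((5*(-1) + 5*sqrt(-2 + (5 - 1*(-4)))) + 79)/9 = -((-5 + 5*sqrt(-2 + (5 + 4))) + 79)/9 = -((-5 + 5*sqrt(-2 + 9)) + 79)/9 = -((-5 + 5*sqrt(7)) + 79)/9 = -(74 + 5*sqrt(7))/9 = -74/9 - 5*sqrt(7)/9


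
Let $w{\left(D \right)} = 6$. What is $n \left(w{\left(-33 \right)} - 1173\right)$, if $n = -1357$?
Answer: $1583619$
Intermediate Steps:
$n \left(w{\left(-33 \right)} - 1173\right) = - 1357 \left(6 - 1173\right) = \left(-1357\right) \left(-1167\right) = 1583619$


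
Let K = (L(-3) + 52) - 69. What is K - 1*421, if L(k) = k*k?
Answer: -429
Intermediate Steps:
L(k) = k²
K = -8 (K = ((-3)² + 52) - 69 = (9 + 52) - 69 = 61 - 69 = -8)
K - 1*421 = -8 - 1*421 = -8 - 421 = -429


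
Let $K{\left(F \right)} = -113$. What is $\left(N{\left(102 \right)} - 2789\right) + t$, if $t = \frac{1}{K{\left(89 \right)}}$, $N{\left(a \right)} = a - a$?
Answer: $- \frac{315158}{113} \approx -2789.0$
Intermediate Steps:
$N{\left(a \right)} = 0$
$t = - \frac{1}{113}$ ($t = \frac{1}{-113} = - \frac{1}{113} \approx -0.0088496$)
$\left(N{\left(102 \right)} - 2789\right) + t = \left(0 - 2789\right) - \frac{1}{113} = -2789 - \frac{1}{113} = - \frac{315158}{113}$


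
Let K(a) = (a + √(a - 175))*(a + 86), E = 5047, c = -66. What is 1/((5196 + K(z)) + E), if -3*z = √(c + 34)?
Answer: 9/(92155 - 1032*I*√2 + 258*√3*√(-525 - 4*I*√2) - 4*I*√6*√(-525 - 4*I*√2)) ≈ 9.6284e-5 + 1.2247e-5*I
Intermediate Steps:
z = -4*I*√2/3 (z = -√(-66 + 34)/3 = -4*I*√2/3 ≈ -1.8856*I)
K(a) = (86 + a)*(a + √(-175 + a)) (K(a) = (a + √(-175 + a))*(86 + a) = (86 + a)*(a + √(-175 + a)))
1/((5196 + K(z)) + E) = 1/((5196 + ((-4*I*√2/3)² + 86*(-4*I*√2/3) + 86*√(-175 - 4*I*√2/3) + (-4*I*√2/3)*√(-175 - 4*I*√2/3))) + 5047) = 1/((5196 + (-32/9 - 344*I*√2/3 + 86*√(-175 - 4*I*√2/3) - 4*I*√2*√(-175 - 4*I*√2/3)/3)) + 5047) = 1/((5196 + (-32/9 + 86*√(-175 - 4*I*√2/3) - 344*I*√2/3 - 4*I*√2*√(-175 - 4*I*√2/3)/3)) + 5047) = 1/((46732/9 + 86*√(-175 - 4*I*√2/3) - 344*I*√2/3 - 4*I*√2*√(-175 - 4*I*√2/3)/3) + 5047) = 1/(92155/9 + 86*√(-175 - 4*I*√2/3) - 344*I*√2/3 - 4*I*√2*√(-175 - 4*I*√2/3)/3)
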